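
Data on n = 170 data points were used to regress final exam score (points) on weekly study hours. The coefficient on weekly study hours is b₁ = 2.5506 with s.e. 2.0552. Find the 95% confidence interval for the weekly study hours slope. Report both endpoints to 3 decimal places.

df = n − 2 = 170 − 2 = 168.
t* = t_{0.025, 168} = 1.974185.
Margin = t* × SE = 1.974185 × 2.0552 = 4.05735.
CI: 2.5506 ± 4.05735 → (-1.507, 6.608).
With 95% confidence, each one-unit increase in weekly study hours is associated with a change of between -1.507 and 6.608 points in final exam score.

(-1.507, 6.608)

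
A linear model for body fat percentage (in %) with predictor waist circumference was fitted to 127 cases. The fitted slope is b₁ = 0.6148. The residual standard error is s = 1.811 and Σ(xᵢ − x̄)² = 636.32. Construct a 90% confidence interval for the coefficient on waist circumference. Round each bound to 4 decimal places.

SE(b₁) = s/√Sₓₓ = 1.811/√636.32 = 0.0717928.
df = n − 2 = 125.
t* = t_{0.05, 125} = 1.657135.
Margin = t* × SE = 1.657135 × 0.0717928 = 0.118970.
CI: 0.6148 ± 0.118970 → (0.4958, 0.7338).
With 90% confidence, each one-unit increase in waist circumference is associated with a change of between 0.4958 and 0.7338 % in body fat percentage.

(0.4958, 0.7338)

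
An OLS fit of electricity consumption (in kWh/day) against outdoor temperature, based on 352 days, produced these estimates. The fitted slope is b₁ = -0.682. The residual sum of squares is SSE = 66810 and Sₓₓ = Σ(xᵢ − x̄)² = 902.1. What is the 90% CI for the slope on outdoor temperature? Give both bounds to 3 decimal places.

MSE = SSE/(n − 2) = 66810/350 = 190.886.
SE(b₁) = √(MSE/Sₓₓ) = √(190.886/902.1) = 0.460002.
df = n − 2 = 350.
t* = t_{0.05, 350} = 1.649219.
Margin = t* × SE = 1.649219 × 0.460002 = 0.75864.
CI: -0.682 ± 0.75864 → (-1.441, 0.077).
With 90% confidence, each one-unit increase in outdoor temperature is associated with a change of between -1.441 and 0.077 kWh/day in electricity consumption.

(-1.441, 0.077)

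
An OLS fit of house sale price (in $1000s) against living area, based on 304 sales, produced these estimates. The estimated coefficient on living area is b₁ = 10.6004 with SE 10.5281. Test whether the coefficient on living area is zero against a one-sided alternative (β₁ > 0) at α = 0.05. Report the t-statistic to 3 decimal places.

H₀: β₁ = 0 vs H₁: β₁ > 0.
t = (b₁ − β₁⁰)/SE = 10.6004 / 10.5281 = 1.007.
df = n − 2 = 304 − 2 = 302.
One-sided p ≈ 0.1574, which is ≥ 0.05, so fail to reject H₀.
The data do not give significant evidence that the true slope on living area is positive.

t = 1.007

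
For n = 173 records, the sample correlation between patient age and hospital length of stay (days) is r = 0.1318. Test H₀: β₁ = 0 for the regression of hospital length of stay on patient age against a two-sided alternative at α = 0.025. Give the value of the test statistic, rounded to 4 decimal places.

t = r·√(n − 2)/√(1 − r²) = 0.1318·√171/√0.982629 = 1.7387.
df = n − 2 = 171.
Two-sided p ≈ 0.0839, which is ≥ 0.025, so fail to reject H₀.
The data do not give significant evidence of a linear association between patient age and hospital length of stay.

t = 1.7387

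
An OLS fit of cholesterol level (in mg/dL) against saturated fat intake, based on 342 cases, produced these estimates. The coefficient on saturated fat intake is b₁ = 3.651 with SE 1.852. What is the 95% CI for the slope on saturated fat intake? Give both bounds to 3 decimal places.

(0.008, 7.294)

df = n − 2 = 342 − 2 = 340.
t* = t_{0.025, 340} = 1.966966.
Margin = t* × SE = 1.966966 × 1.852 = 3.64282.
CI: 3.651 ± 3.64282 → (0.008, 7.294).
With 95% confidence, each one-unit increase in saturated fat intake is associated with a change of between 0.008 and 7.294 mg/dL in cholesterol level.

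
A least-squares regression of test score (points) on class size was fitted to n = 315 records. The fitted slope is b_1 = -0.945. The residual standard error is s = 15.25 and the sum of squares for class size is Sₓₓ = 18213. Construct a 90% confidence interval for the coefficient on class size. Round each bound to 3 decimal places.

SE(b_1) = s/√Sₓₓ = 15.25/√18213 = 0.113.
df = n − 2 = 313.
t* = t_{0.05, 313} = 1.649736.
Margin = t* × SE = 1.649736 × 0.113 = 0.18642.
CI: -0.945 ± 0.18642 → (-1.131, -0.759).
With 90% confidence, each one-unit increase in class size is associated with a change of between -1.131 and -0.759 points in test score.

(-1.131, -0.759)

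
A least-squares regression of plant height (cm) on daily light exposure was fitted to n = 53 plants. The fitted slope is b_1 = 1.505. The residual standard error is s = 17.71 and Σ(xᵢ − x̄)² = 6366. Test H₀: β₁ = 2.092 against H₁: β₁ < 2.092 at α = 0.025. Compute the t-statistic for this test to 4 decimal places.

t = -2.6446

SE(b_1) = s/√Sₓₓ = 17.71/√6366 = 0.221965.
t = (1.505 − 2.092) / 0.221965 = -2.6446.
df = n − 2 = 51.
One-sided p ≈ 0.0054, which is < 0.025, so reject H₀.
There is evidence that the true slope on daily light exposure is below 2.092 cm per unit.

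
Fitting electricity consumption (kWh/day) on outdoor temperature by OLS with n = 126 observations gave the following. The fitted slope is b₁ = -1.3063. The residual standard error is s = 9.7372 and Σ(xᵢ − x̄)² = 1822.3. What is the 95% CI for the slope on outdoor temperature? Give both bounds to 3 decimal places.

(-1.758, -0.855)

SE(b₁) = s/√Sₓₓ = 9.7372/√1822.3 = 0.228099.
df = n − 2 = 124.
t* = t_{0.025, 124} = 1.97928.
Margin = t* × SE = 1.97928 × 0.228099 = 0.45147.
CI: -1.3063 ± 0.45147 → (-1.758, -0.855).
With 95% confidence, each one-unit increase in outdoor temperature is associated with a change of between -1.758 and -0.855 kWh/day in electricity consumption.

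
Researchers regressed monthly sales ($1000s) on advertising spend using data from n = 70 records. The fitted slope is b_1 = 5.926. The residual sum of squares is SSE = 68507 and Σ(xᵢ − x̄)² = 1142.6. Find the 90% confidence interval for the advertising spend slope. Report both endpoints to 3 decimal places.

MSE = SSE/(n − 2) = 68507/68 = 1007.46.
SE(b_1) = √(MSE/Sₓₓ) = √(1007.46/1142.6) = 0.939001.
df = n − 2 = 68.
t* = t_{0.05, 68} = 1.667572.
Margin = t* × SE = 1.667572 × 0.939001 = 1.56585.
CI: 5.926 ± 1.56585 → (4.360, 7.492).
With 90% confidence, each one-unit increase in advertising spend is associated with a change of between 4.360 and 7.492 $1000s in monthly sales.

(4.360, 7.492)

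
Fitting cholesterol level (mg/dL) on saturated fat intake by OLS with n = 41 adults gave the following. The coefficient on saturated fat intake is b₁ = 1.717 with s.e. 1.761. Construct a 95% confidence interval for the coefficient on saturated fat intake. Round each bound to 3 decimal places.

(-1.845, 5.279)

df = n − 2 = 41 − 2 = 39.
t* = t_{0.025, 39} = 2.022691.
Margin = t* × SE = 2.022691 × 1.761 = 3.56196.
CI: 1.717 ± 3.56196 → (-1.845, 5.279).
With 95% confidence, each one-unit increase in saturated fat intake is associated with a change of between -1.845 and 5.279 mg/dL in cholesterol level.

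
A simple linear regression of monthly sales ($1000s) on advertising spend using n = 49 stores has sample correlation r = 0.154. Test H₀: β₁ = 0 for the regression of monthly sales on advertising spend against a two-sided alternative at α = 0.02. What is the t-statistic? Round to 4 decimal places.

t = 1.0685

t = r·√(n − 2)/√(1 − r²) = 0.154·√47/√0.976284 = 1.0685.
df = n − 2 = 47.
Two-sided p ≈ 0.2907, which is ≥ 0.02, so fail to reject H₀.
The data do not give significant evidence of a linear association between advertising spend and monthly sales.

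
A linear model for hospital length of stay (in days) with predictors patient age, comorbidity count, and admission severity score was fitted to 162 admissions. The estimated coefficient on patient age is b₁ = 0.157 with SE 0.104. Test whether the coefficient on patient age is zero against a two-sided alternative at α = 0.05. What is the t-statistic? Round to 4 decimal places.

H₀: β₁ = 0 vs H₁: β₁ ≠ 0.
t = (b₁ − β₁⁰)/SE = 0.157 / 0.104 = 1.5096.
df = n − k − 1 = 162 − 3 − 1 = 158.
Two-sided p ≈ 0.1331, which is ≥ 0.05, so fail to reject H₀.
The data do not give significant evidence of an association between patient age and hospital length of stay, after adjusting for the other predictors.

t = 1.5096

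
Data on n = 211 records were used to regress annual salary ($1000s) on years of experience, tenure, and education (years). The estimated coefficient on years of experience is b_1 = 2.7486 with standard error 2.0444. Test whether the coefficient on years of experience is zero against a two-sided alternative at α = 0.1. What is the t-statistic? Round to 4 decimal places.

H₀: β₁ = 0 vs H₁: β₁ ≠ 0.
t = (b_1 − β₁⁰)/SE = 2.7486 / 2.0444 = 1.3445.
df = n − k − 1 = 211 − 3 − 1 = 207.
Two-sided p ≈ 0.1803, which is ≥ 0.1, so fail to reject H₀.
The data do not give significant evidence of an association between years of experience and annual salary, after adjusting for the other predictors.

t = 1.3445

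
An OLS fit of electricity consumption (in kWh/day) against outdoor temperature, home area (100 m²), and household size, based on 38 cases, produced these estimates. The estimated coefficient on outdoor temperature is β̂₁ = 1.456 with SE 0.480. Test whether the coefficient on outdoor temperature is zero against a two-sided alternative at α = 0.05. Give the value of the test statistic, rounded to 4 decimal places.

t = 3.0333

H₀: β₁ = 0 vs H₁: β₁ ≠ 0.
t = (β̂₁ − β₁⁰)/SE = 1.456 / 0.480 = 3.0333.
df = n − k − 1 = 38 − 3 − 1 = 34.
Two-sided p ≈ 0.0046, which is < 0.05, so reject H₀.
There is evidence that outdoor temperature is associated with electricity consumption, holding the other predictors fixed.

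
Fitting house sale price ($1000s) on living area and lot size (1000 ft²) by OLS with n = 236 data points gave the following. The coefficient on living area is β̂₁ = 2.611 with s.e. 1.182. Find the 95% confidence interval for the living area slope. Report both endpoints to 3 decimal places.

df = n − k − 1 = 236 − 2 − 1 = 233.
t* = t_{0.025, 233} = 1.970198.
Margin = t* × SE = 1.970198 × 1.182 = 2.32877.
CI: 2.611 ± 2.32877 → (0.282, 4.940).
With 95% confidence, each one-unit increase in living area is associated with a change of between 0.282 and 4.940 $1000s in house sale price, holding the other predictors fixed.

(0.282, 4.940)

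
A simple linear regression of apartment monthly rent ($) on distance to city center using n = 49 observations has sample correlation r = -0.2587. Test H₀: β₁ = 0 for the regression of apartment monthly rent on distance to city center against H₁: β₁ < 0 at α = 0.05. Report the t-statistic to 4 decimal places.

t = -1.8361

t = r·√(n − 2)/√(1 − r²) = -0.2587·√47/√0.933074 = -1.8361.
df = n − 2 = 47.
One-sided p ≈ 0.0363, which is < 0.05, so reject H₀.
There is evidence of a linear association between distance to city center and apartment monthly rent.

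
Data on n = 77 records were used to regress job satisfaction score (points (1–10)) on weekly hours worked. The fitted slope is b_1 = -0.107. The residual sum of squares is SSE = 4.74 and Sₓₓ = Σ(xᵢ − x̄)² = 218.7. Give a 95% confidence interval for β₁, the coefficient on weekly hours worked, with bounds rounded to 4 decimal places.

(-0.1409, -0.0731)

MSE = SSE/(n − 2) = 4.74/75 = 0.0632.
SE(b_1) = √(MSE/Sₓₓ) = √(0.0632/218.7) = 0.0169994.
df = n − 2 = 75.
t* = t_{0.025, 75} = 1.992102.
Margin = t* × SE = 1.992102 × 0.0169994 = 0.033865.
CI: -0.107 ± 0.033865 → (-0.1409, -0.0731).
With 95% confidence, each one-unit increase in weekly hours worked is associated with a change of between -0.1409 and -0.0731 points (1–10) in job satisfaction score.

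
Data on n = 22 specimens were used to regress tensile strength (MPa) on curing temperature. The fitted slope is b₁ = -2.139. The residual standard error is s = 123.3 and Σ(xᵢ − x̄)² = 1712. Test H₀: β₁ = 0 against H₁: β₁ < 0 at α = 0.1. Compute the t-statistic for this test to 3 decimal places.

SE(b₁) = s/√Sₓₓ = 123.3/√1712 = 2.97997.
t = -2.139 / 2.97997 = -0.718.
df = n − 2 = 20.
One-sided p ≈ 0.2406, which is ≥ 0.1, so fail to reject H₀.
The data do not give significant evidence that the true slope on curing temperature is negative.

t = -0.718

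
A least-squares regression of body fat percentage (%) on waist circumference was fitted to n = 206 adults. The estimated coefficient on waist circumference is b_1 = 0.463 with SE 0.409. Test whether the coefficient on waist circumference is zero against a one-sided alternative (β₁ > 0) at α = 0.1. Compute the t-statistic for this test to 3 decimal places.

H₀: β₁ = 0 vs H₁: β₁ > 0.
t = (b_1 − β₁⁰)/SE = 0.463 / 0.409 = 1.132.
df = n − 2 = 206 − 2 = 204.
One-sided p ≈ 0.1295, which is ≥ 0.1, so fail to reject H₀.
The data do not give significant evidence that the true slope on waist circumference is positive.

t = 1.132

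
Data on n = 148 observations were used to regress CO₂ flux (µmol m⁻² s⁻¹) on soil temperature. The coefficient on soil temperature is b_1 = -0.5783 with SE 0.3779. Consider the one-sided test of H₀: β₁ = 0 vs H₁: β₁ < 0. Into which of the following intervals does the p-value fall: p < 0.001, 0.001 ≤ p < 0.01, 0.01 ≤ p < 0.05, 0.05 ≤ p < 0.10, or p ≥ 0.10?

0.05 ≤ p < 0.10

t = -0.5783 / 0.3779 = -1.530.
df = n − 2 = 148 − 2 = 146.
One-sided p = P(T_{146} < t) ≈ 0.0641.
So 0.05 ≤ p < 0.10.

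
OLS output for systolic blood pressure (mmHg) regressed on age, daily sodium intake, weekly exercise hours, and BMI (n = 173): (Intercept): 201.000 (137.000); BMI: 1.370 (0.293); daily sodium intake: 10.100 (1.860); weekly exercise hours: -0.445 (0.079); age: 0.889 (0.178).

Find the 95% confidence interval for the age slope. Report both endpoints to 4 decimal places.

(0.5376, 1.2404)

Read off: b = 0.889, SE = 0.178 for age.
df = n − k − 1 = 173 − 4 − 1 = 168.
t* = t_{0.025, 168} = 1.974185.
Margin = t* × SE = 1.974185 × 0.178 = 0.351405.
CI: 0.889 ± 0.351405 → (0.5376, 1.2404).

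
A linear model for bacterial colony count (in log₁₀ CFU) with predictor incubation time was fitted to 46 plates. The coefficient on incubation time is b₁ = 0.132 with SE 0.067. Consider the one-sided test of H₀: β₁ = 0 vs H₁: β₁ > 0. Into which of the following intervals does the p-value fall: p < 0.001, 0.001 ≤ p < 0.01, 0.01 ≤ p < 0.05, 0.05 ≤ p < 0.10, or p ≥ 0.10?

0.01 ≤ p < 0.05

t = 0.132 / 0.067 = 1.970.
df = n − 2 = 46 − 2 = 44.
One-sided p = P(T_{44} > t) ≈ 0.0276.
So 0.01 ≤ p < 0.05.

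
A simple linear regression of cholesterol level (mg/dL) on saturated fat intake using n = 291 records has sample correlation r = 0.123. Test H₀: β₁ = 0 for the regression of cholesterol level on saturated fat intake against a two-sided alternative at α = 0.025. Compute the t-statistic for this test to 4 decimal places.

t = 2.1070

t = r·√(n − 2)/√(1 − r²) = 0.123·√289/√0.984871 = 2.1070.
df = n − 2 = 289.
Two-sided p ≈ 0.0360, which is ≥ 0.025, so fail to reject H₀.
The data do not give significant evidence of a linear association between saturated fat intake and cholesterol level.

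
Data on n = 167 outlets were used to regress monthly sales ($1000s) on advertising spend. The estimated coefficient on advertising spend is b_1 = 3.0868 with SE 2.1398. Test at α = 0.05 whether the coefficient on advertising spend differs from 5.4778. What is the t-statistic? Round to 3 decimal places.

t = -1.117

H₀: β₁ = 5.4778 vs H₁: β₁ ≠ 5.4778.
t = (b_1 − β₁⁰)/SE = (3.0868 − 5.4778) / 2.1398 = -1.117.
df = n − 2 = 167 − 2 = 165.
Two-sided p ≈ 0.2655, which is ≥ 0.05, so fail to reject H₀.
The data are consistent with a true slope of 5.4778 $1000s per unit of advertising spend.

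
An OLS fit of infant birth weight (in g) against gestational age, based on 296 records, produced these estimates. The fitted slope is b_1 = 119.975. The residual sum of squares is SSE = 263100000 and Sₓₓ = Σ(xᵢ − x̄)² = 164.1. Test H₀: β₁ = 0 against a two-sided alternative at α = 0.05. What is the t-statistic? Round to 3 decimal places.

MSE = SSE/(n − 2) = 263100000/294 = 894898.
SE(b_1) = √(MSE/Sₓₓ) = √(894898/164.1) = 73.8469.
t = 119.975 / 73.8469 = 1.625.
df = n − 2 = 294.
Two-sided p ≈ 0.1053, which is ≥ 0.05, so fail to reject H₀.
The data do not give significant evidence of an association between gestational age and infant birth weight.

t = 1.625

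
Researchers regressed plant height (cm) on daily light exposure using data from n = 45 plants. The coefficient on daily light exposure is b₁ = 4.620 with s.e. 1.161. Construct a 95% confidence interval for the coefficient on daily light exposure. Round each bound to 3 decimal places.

df = n − 2 = 45 − 2 = 43.
t* = t_{0.025, 43} = 2.016692.
Margin = t* × SE = 2.016692 × 1.161 = 2.34138.
CI: 4.620 ± 2.34138 → (2.279, 6.961).
With 95% confidence, each one-unit increase in daily light exposure is associated with a change of between 2.279 and 6.961 cm in plant height.

(2.279, 6.961)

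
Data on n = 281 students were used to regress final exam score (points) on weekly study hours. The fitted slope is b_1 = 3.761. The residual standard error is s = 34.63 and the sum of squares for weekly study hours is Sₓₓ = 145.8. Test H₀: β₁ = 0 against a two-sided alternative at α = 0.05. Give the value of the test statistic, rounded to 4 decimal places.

t = 1.3114

SE(b_1) = s/√Sₓₓ = 34.63/√145.8 = 2.86796.
t = 3.761 / 2.86796 = 1.3114.
df = n − 2 = 279.
Two-sided p ≈ 0.1908, which is ≥ 0.05, so fail to reject H₀.
The data do not give significant evidence of an association between weekly study hours and final exam score.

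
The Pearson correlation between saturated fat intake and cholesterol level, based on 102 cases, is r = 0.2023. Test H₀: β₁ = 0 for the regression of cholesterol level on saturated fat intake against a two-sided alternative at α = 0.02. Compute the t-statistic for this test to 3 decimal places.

t = 2.066

t = r·√(n − 2)/√(1 − r²) = 0.2023·√100/√0.959075 = 2.066.
df = n − 2 = 100.
Two-sided p ≈ 0.0414, which is ≥ 0.02, so fail to reject H₀.
The data do not give significant evidence of a linear association between saturated fat intake and cholesterol level.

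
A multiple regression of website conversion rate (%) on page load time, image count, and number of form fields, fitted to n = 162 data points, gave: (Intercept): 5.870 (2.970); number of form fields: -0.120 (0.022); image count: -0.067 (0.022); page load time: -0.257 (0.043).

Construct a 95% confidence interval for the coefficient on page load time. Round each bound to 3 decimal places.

Read off: b = -0.257, SE = 0.043 for page load time.
df = n − k − 1 = 162 − 3 − 1 = 158.
t* = t_{0.025, 158} = 1.975092.
Margin = t* × SE = 1.975092 × 0.043 = 0.08493.
CI: -0.257 ± 0.08493 → (-0.342, -0.172).

(-0.342, -0.172)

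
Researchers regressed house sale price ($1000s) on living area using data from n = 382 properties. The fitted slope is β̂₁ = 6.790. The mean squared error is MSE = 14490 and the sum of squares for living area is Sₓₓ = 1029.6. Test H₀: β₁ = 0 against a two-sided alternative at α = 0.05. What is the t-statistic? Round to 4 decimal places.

SE(β̂₁) = √(MSE/Sₓₓ) = √(14490/1029.6) = 3.75146.
t = 6.790 / 3.75146 = 1.8100.
df = n − 2 = 380.
Two-sided p ≈ 0.0711, which is ≥ 0.05, so fail to reject H₀.
The data do not give significant evidence of an association between living area and house sale price.

t = 1.8100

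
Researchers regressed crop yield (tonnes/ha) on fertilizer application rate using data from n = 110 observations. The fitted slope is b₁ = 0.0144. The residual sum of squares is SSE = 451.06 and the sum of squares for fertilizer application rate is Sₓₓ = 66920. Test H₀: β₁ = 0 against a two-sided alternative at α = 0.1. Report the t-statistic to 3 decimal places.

MSE = SSE/(n − 2) = 451.06/108 = 4.17648.
SE(b₁) = √(MSE/Sₓₓ) = √(4.17648/66920) = 0.0079.
t = 0.0144 / 0.0079 = 1.823.
df = n − 2 = 108.
Two-sided p ≈ 0.0711, which is < 0.1, so reject H₀.
There is evidence that fertilizer application rate is associated with crop yield.

t = 1.823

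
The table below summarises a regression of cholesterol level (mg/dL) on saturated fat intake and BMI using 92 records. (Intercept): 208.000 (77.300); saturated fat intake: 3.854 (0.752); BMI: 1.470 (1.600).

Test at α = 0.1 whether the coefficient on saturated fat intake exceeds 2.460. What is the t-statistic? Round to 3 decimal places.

Read off: b = 3.854, SE = 0.752 for saturated fat intake.
H₀: β₁ = 2.460 vs H₁: β₁ > 2.460.
t = (3.854 − 2.460) / 0.752 = 1.854.
df = n − k − 1 = 92 − 2 − 1 = 89.
One-sided p ≈ 0.0335, which is < 0.1, so reject H₀.
There is evidence that the true slope on saturated fat intake exceeds 2.460 mg/dL per unit, holding the other predictors fixed.

t = 1.854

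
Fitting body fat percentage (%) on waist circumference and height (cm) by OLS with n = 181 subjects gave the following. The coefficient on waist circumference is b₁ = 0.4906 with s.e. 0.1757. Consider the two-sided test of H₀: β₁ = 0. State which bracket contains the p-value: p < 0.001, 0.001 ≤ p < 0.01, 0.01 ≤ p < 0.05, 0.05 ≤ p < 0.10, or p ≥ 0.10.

0.001 ≤ p < 0.01

t = 0.4906 / 0.1757 = 2.792.
df = n − k − 1 = 181 − 2 − 1 = 178.
Two-sided p = 2·P(T_{178} > |t|) ≈ 0.0058.
So 0.001 ≤ p < 0.01.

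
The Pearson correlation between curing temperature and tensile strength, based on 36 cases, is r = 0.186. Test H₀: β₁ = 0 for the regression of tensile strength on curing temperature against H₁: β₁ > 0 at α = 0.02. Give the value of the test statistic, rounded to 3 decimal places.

t = r·√(n − 2)/√(1 − r²) = 0.186·√34/√0.965404 = 1.104.
df = n − 2 = 34.
One-sided p ≈ 0.1387, which is ≥ 0.02, so fail to reject H₀.
The data do not give significant evidence of a linear association between curing temperature and tensile strength.

t = 1.104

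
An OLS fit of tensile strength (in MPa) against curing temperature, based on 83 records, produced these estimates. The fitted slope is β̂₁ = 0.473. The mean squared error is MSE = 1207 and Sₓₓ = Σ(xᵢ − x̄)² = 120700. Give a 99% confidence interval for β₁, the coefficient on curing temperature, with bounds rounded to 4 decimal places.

(0.2092, 0.7368)

SE(β̂₁) = √(MSE/Sₓₓ) = √(1207/120700) = 0.1.
df = n − 2 = 81.
t* = t_{0.005, 81} = 2.637897.
Margin = t* × SE = 2.637897 × 0.1 = 0.263790.
CI: 0.473 ± 0.263790 → (0.2092, 0.7368).
With 99% confidence, each one-unit increase in curing temperature is associated with a change of between 0.2092 and 0.7368 MPa in tensile strength.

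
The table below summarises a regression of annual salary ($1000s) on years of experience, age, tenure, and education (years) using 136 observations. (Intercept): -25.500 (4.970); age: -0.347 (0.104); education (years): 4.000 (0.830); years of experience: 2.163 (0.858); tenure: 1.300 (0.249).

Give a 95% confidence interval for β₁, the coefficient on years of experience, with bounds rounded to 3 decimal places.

(0.466, 3.860)

Read off: b = 2.163, SE = 0.858 for years of experience.
df = n − k − 1 = 136 − 4 − 1 = 131.
t* = t_{0.025, 131} = 1.978239.
Margin = t* × SE = 1.978239 × 0.858 = 1.69733.
CI: 2.163 ± 1.69733 → (0.466, 3.860).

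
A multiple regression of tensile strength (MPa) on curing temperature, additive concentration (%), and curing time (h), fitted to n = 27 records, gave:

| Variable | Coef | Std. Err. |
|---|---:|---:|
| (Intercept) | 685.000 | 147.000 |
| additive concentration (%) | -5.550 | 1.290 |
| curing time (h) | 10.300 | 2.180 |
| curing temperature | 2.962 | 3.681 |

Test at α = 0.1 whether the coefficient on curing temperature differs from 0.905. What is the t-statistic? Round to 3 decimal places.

Read off: b = 2.962, SE = 3.681 for curing temperature.
H₀: β₁ = 0.905 vs H₁: β₁ ≠ 0.905.
t = (2.962 − 0.905) / 3.681 = 0.559.
df = n − k − 1 = 27 − 3 − 1 = 23.
Two-sided p ≈ 0.5817, which is ≥ 0.1, so fail to reject H₀.
The data are consistent with a true slope of 0.905 MPa per unit of curing temperature, holding the other predictors fixed.

t = 0.559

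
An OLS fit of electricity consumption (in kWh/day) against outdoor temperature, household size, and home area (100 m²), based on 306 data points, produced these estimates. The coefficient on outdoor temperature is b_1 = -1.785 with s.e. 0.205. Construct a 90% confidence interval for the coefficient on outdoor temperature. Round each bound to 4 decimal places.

(-2.1232, -1.4468)

df = n − k − 1 = 306 − 3 − 1 = 302.
t* = t_{0.05, 302} = 1.649915.
Margin = t* × SE = 1.649915 × 0.205 = 0.338233.
CI: -1.785 ± 0.338233 → (-2.1232, -1.4468).
With 90% confidence, each one-unit increase in outdoor temperature is associated with a change of between -2.1232 and -1.4468 kWh/day in electricity consumption, holding the other predictors fixed.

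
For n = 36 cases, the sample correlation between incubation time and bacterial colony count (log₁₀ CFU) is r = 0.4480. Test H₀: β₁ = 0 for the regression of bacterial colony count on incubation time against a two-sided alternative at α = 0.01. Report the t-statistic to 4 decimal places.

t = r·√(n − 2)/√(1 − r²) = 0.4480·√34/√0.799296 = 2.9219.
df = n − 2 = 34.
Two-sided p ≈ 0.0061, which is < 0.01, so reject H₀.
There is evidence of a linear association between incubation time and bacterial colony count.

t = 2.9219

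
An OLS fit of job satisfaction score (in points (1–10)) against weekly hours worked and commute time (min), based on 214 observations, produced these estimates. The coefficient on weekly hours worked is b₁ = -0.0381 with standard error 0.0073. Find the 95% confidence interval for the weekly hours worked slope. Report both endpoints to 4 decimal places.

df = n − k − 1 = 214 − 2 − 1 = 211.
t* = t_{0.025, 211} = 1.971271.
Margin = t* × SE = 1.971271 × 0.0073 = 0.014390.
CI: -0.0381 ± 0.014390 → (-0.0525, -0.0237).
With 95% confidence, each one-unit increase in weekly hours worked is associated with a change of between -0.0525 and -0.0237 points (1–10) in job satisfaction score, holding the other predictors fixed.

(-0.0525, -0.0237)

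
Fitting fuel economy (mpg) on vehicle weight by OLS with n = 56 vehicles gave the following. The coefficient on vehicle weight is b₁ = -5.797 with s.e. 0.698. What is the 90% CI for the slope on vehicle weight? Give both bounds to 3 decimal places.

df = n − 2 = 56 − 2 = 54.
t* = t_{0.05, 54} = 1.673565.
Margin = t* × SE = 1.673565 × 0.698 = 1.16815.
CI: -5.797 ± 1.16815 → (-6.965, -4.629).
With 90% confidence, each one-unit increase in vehicle weight is associated with a change of between -6.965 and -4.629 mpg in fuel economy.

(-6.965, -4.629)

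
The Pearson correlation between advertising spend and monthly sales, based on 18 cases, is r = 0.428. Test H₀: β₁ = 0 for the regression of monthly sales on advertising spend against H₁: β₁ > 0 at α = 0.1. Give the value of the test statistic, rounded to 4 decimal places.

t = r·√(n − 2)/√(1 − r²) = 0.428·√16/√0.816816 = 1.8943.
df = n − 2 = 16.
One-sided p ≈ 0.0382, which is < 0.1, so reject H₀.
There is evidence of a linear association between advertising spend and monthly sales.

t = 1.8943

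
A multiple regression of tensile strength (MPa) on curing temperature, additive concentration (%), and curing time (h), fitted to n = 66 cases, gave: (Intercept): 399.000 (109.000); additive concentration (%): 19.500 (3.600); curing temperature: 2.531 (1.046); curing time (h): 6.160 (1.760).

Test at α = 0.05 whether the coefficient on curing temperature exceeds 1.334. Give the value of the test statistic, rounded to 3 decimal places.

Read off: b = 2.531, SE = 1.046 for curing temperature.
H₀: β₁ = 1.334 vs H₁: β₁ > 1.334.
t = (2.531 − 1.334) / 1.046 = 1.144.
df = n − k − 1 = 66 − 3 − 1 = 62.
One-sided p ≈ 0.1284, which is ≥ 0.05, so fail to reject H₀.
The data do not give significant evidence that the true slope on curing temperature exceeds 1.334 MPa per unit, holding the other predictors fixed.

t = 1.144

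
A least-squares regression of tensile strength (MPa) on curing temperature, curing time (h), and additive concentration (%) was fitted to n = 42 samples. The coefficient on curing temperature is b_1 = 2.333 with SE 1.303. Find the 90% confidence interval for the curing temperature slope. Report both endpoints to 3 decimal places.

df = n − k − 1 = 42 − 3 − 1 = 38.
t* = t_{0.05, 38} = 1.685954.
Margin = t* × SE = 1.685954 × 1.303 = 2.19680.
CI: 2.333 ± 2.19680 → (0.136, 4.530).
With 90% confidence, each one-unit increase in curing temperature is associated with a change of between 0.136 and 4.530 MPa in tensile strength, holding the other predictors fixed.

(0.136, 4.530)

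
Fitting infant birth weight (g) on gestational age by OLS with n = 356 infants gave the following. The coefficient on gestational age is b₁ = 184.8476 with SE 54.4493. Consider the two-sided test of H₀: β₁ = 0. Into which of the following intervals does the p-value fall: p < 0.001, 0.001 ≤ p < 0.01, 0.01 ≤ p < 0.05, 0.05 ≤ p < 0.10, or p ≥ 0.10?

t = 184.8476 / 54.4493 = 3.395.
df = n − 2 = 356 − 2 = 354.
Two-sided p = 2·P(T_{354} > |t|) ≈ 0.0008.
So p < 0.001.

p < 0.001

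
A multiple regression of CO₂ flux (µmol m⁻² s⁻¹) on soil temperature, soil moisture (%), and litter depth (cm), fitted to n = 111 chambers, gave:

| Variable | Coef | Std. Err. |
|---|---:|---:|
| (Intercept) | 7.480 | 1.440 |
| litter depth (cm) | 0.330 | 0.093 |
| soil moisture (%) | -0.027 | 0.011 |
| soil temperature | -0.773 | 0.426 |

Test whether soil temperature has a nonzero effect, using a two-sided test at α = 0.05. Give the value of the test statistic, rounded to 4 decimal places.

t = -1.8146

Read off: b = -0.773, SE = 0.426 for soil temperature.
H₀: β₁ = 0 vs H₁: β₁ ≠ 0.
t = -0.773 / 0.426 = -1.8146.
df = n − k − 1 = 111 − 3 − 1 = 107.
Two-sided p ≈ 0.0724, which is ≥ 0.05, so fail to reject H₀.
The data do not give significant evidence of an association between soil temperature and CO₂ flux, after adjusting for the other predictors.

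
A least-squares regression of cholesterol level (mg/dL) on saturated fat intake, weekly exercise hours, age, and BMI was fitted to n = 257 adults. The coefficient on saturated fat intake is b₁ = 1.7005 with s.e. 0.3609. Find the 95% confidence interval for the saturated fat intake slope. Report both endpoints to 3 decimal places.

(0.990, 2.411)

df = n − k − 1 = 257 − 4 − 1 = 252.
t* = t_{0.025, 252} = 1.969422.
Margin = t* × SE = 1.969422 × 0.3609 = 0.71076.
CI: 1.7005 ± 0.71076 → (0.990, 2.411).
With 95% confidence, each one-unit increase in saturated fat intake is associated with a change of between 0.990 and 2.411 mg/dL in cholesterol level, holding the other predictors fixed.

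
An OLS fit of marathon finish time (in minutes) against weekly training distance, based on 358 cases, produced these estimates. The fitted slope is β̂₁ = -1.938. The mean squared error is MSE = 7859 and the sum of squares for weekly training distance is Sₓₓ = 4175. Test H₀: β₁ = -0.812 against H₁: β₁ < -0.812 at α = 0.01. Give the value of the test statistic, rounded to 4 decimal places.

SE(β̂₁) = √(MSE/Sₓₓ) = √(7859/4175) = 1.372.
t = (-1.938 − (-0.812)) / 1.372 = -0.8207.
df = n − 2 = 356.
One-sided p ≈ 0.2062, which is ≥ 0.01, so fail to reject H₀.
The data do not give significant evidence that the true slope on weekly training distance is below -0.812 minutes per unit.

t = -0.8207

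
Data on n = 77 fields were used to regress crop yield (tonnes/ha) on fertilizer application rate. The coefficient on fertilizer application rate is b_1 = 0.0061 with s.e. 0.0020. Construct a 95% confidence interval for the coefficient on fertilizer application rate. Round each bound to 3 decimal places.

(0.002, 0.010)

df = n − 2 = 77 − 2 = 75.
t* = t_{0.025, 75} = 1.992102.
Margin = t* × SE = 1.992102 × 0.0020 = 0.00398.
CI: 0.0061 ± 0.00398 → (0.002, 0.010).
With 95% confidence, each one-unit increase in fertilizer application rate is associated with a change of between 0.002 and 0.010 tonnes/ha in crop yield.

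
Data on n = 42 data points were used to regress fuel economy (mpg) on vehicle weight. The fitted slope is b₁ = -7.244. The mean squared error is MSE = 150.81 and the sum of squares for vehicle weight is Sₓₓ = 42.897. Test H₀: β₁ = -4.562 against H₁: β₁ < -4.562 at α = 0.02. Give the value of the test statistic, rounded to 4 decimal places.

SE(b₁) = √(MSE/Sₓₓ) = √(150.81/42.897) = 1.875.
t = (-7.244 − (-4.562)) / 1.875 = -1.4304.
df = n − 2 = 40.
One-sided p ≈ 0.0802, which is ≥ 0.02, so fail to reject H₀.
The data do not give significant evidence that the true slope on vehicle weight is below -4.562 mpg per unit.

t = -1.4304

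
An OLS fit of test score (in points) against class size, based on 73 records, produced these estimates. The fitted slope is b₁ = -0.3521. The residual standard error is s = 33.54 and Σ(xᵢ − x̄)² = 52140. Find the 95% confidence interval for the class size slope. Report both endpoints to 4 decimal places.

SE(b₁) = s/√Sₓₓ = 33.54/√52140 = 0.146885.
df = n − 2 = 71.
t* = t_{0.025, 71} = 1.993943.
Margin = t* × SE = 1.993943 × 0.146885 = 0.292880.
CI: -0.3521 ± 0.292880 → (-0.6450, -0.0592).
With 95% confidence, each one-unit increase in class size is associated with a change of between -0.6450 and -0.0592 points in test score.

(-0.6450, -0.0592)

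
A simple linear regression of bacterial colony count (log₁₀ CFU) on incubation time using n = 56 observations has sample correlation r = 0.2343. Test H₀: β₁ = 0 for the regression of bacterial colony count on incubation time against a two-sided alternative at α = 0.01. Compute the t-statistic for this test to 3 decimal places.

t = r·√(n − 2)/√(1 − r²) = 0.2343·√54/√0.945104 = 1.771.
df = n − 2 = 54.
Two-sided p ≈ 0.0822, which is ≥ 0.01, so fail to reject H₀.
The data do not give significant evidence of a linear association between incubation time and bacterial colony count.

t = 1.771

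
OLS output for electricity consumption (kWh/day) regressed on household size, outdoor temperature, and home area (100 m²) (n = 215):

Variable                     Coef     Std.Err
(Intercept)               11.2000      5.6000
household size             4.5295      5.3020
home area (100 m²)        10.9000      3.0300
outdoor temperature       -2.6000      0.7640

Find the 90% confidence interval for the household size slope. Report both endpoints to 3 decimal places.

(-4.230, 13.289)

Read off: b = 4.5295, SE = 5.3020 for household size.
df = n − k − 1 = 215 − 3 − 1 = 211.
t* = t_{0.05, 211} = 1.652107.
Margin = t* × SE = 1.652107 × 5.3020 = 8.75947.
CI: 4.5295 ± 8.75947 → (-4.230, 13.289).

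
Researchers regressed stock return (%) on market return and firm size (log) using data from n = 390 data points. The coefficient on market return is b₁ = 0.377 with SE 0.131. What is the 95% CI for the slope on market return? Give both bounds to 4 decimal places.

df = n − k − 1 = 390 − 2 − 1 = 387.
t* = t_{0.025, 387} = 1.966113.
Margin = t* × SE = 1.966113 × 0.131 = 0.257561.
CI: 0.377 ± 0.257561 → (0.1194, 0.6346).
With 95% confidence, each one-unit increase in market return is associated with a change of between 0.1194 and 0.6346 % in stock return, holding the other predictors fixed.

(0.1194, 0.6346)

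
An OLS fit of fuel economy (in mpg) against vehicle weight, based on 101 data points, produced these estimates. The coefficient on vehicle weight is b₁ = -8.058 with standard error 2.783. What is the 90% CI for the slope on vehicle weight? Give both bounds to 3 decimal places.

df = n − 2 = 101 − 2 = 99.
t* = t_{0.05, 99} = 1.660391.
Margin = t* × SE = 1.660391 × 2.783 = 4.62087.
CI: -8.058 ± 4.62087 → (-12.679, -3.437).
With 90% confidence, each one-unit increase in vehicle weight is associated with a change of between -12.679 and -3.437 mpg in fuel economy.

(-12.679, -3.437)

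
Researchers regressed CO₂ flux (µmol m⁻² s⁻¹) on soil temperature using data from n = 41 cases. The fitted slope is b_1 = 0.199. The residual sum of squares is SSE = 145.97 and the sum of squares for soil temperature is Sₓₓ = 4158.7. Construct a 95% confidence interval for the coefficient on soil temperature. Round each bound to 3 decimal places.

MSE = SSE/(n − 2) = 145.97/39 = 3.74282.
SE(b_1) = √(MSE/Sₓₓ) = √(3.74282/4158.7) = 0.03.
df = n − 2 = 39.
t* = t_{0.025, 39} = 2.022691.
Margin = t* × SE = 2.022691 × 0.03 = 0.06068.
CI: 0.199 ± 0.06068 → (0.138, 0.260).
With 95% confidence, each one-unit increase in soil temperature is associated with a change of between 0.138 and 0.260 µmol m⁻² s⁻¹ in CO₂ flux.

(0.138, 0.260)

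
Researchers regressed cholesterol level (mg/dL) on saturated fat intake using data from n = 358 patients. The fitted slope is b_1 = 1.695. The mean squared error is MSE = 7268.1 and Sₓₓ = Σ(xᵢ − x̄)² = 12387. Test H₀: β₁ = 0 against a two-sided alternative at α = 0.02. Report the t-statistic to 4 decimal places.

t = 2.2128

SE(b_1) = √(MSE/Sₓₓ) = √(7268.1/12387) = 0.765998.
t = 1.695 / 0.765998 = 2.2128.
df = n − 2 = 356.
Two-sided p ≈ 0.0275, which is ≥ 0.02, so fail to reject H₀.
The data do not give significant evidence of an association between saturated fat intake and cholesterol level.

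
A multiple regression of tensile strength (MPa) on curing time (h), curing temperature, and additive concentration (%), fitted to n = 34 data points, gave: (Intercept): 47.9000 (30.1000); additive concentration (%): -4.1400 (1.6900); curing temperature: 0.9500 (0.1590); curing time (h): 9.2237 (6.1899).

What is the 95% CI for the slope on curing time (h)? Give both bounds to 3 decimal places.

Read off: b = 9.2237, SE = 6.1899 for curing time (h).
df = n − k − 1 = 34 − 3 − 1 = 30.
t* = t_{0.025, 30} = 2.042272.
Margin = t* × SE = 2.042272 × 6.1899 = 12.64146.
CI: 9.2237 ± 12.64146 → (-3.418, 21.865).

(-3.418, 21.865)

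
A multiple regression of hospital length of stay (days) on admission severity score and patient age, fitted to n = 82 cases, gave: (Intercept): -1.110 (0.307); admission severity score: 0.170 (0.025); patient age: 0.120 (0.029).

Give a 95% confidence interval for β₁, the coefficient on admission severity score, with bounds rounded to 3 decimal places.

(0.120, 0.220)

Read off: b = 0.170, SE = 0.025 for admission severity score.
df = n − k − 1 = 82 − 2 − 1 = 79.
t* = t_{0.025, 79} = 1.99045.
Margin = t* × SE = 1.99045 × 0.025 = 0.04976.
CI: 0.170 ± 0.04976 → (0.120, 0.220).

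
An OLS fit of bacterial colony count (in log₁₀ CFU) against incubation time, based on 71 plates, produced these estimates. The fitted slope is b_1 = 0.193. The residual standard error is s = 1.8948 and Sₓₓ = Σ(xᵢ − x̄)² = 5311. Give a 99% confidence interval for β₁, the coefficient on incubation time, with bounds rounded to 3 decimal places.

(0.124, 0.262)

SE(b_1) = s/√Sₓₓ = 1.8948/√5311 = 0.0260001.
df = n − 2 = 69.
t* = t_{0.005, 69} = 2.648977.
Margin = t* × SE = 2.648977 × 0.0260001 = 0.06887.
CI: 0.193 ± 0.06887 → (0.124, 0.262).
With 99% confidence, each one-unit increase in incubation time is associated with a change of between 0.124 and 0.262 log₁₀ CFU in bacterial colony count.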